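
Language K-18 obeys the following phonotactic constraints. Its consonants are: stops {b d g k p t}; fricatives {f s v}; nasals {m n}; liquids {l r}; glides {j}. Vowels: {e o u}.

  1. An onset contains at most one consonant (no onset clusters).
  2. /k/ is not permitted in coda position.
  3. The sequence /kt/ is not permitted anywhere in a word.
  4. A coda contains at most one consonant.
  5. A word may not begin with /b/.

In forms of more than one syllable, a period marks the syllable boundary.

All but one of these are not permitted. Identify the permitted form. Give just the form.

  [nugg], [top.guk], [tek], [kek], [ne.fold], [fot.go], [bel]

[nugg] — violates constraint 4: syllable 1 coda /gg/ has 2 consonants (> 1) → not permitted
[top.guk] — violates constraint 2: syllable 2 coda contains /k/ → not permitted
[tek] — violates constraint 2: syllable 1 coda contains /k/ → not permitted
[kek] — violates constraint 2: syllable 1 coda contains /k/ → not permitted
[ne.fold] — violates constraint 4: syllable 2 coda /ld/ has 2 consonants (> 1) → not permitted
[fot.go] — σ1 onset /f/, coda /t/ ok; σ2 onset /g/, coda /∅/ ok → permitted
[bel] — violates constraint 5: word begins with /b/ → not permitted

[fot.go]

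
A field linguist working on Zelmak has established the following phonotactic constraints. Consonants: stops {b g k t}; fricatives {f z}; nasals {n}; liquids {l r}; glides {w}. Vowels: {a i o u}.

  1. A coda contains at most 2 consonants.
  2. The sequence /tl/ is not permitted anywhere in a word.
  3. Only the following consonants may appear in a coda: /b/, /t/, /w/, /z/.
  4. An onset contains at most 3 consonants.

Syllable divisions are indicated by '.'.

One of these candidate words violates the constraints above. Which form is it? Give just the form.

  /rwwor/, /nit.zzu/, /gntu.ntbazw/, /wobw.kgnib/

/rwwor/ — violates constraint 3: syllable 1 coda contains /r/, which is not a licensed coda consonant → illicit
/nit.zzu/ — σ1 onset /n/, coda /t/ ok; σ2 onset /zz/ (2C), coda /∅/ ok → licit
/gntu.ntbazw/ — σ1 onset /gnt/ (3C), coda /∅/ ok; σ2 onset /ntb/ (3C), coda /zw/ (2C) ok → licit
/wobw.kgnib/ — σ1 onset /w/, coda /bw/ (2C) ok; σ2 onset /kgn/ (3C), coda /b/ ok → licit

/rwwor/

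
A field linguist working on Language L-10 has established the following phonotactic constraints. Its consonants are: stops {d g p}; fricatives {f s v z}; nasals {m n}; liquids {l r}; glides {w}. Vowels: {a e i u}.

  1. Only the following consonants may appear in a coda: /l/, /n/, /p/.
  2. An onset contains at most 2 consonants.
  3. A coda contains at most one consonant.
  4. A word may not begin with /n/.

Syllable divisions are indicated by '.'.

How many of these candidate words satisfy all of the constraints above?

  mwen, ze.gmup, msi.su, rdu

mwen — σ1 onset /mw/ (2C), coda /n/ ok → well-formed
ze.gmup — σ1 onset /z/, coda /∅/ ok; σ2 onset /gm/ (2C), coda /p/ ok → well-formed
msi.su — σ1 onset /ms/ (2C), coda /∅/ ok; σ2 onset /s/, coda /∅/ ok → well-formed
rdu — σ1 onset /rd/ (2C), coda /∅/ ok → well-formed
Well-formed: mwen, ze.gmup, msi.su, rdu → 4.

4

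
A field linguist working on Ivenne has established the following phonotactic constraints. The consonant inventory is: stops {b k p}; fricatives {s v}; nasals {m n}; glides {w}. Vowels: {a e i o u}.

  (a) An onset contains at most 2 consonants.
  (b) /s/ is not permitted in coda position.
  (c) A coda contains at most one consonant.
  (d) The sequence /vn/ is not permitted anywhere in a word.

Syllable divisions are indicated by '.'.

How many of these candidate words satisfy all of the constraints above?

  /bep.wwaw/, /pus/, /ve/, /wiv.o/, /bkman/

3

/bep.wwaw/ — σ1 onset /b/, coda /p/ ok; σ2 onset /ww/ (2C), coda /w/ ok → phonotactically legal
/pus/ — violates constraint (b): syllable 1 coda contains /s/ → phonotactically illegal
/ve/ — σ1 onset /v/, coda /∅/ ok → phonotactically legal
/wiv.o/ — σ1 onset /w/, coda /v/ ok; σ2 onset /∅/, coda /∅/ ok → phonotactically legal
/bkman/ — violates constraint (a): syllable 1 onset /bkm/ has 3 consonants (> 2) → phonotactically illegal
Phonotactically legal: /bep.wwaw/, /ve/, /wiv.o/ → 3.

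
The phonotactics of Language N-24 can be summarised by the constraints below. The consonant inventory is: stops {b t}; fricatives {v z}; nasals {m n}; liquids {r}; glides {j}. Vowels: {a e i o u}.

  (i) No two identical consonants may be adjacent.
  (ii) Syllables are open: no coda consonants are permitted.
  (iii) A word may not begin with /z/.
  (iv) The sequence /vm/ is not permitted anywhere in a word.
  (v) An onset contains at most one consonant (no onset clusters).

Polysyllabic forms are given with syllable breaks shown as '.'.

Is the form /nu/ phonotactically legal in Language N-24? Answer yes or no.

/nu/ — σ1 onset /n/, coda /∅/ ok → phonotactically legal

yes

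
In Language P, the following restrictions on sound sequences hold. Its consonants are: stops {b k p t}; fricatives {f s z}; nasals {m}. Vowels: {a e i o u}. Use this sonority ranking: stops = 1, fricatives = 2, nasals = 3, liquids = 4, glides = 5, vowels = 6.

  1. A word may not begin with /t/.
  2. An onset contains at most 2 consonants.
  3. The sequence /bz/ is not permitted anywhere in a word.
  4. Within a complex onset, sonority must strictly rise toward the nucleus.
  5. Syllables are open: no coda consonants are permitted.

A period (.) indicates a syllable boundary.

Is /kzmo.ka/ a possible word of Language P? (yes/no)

no

/kzmo.ka/ — violates constraint 2: syllable 1 onset /kzm/ has 3 consonants (> 2) → phonotactically illegal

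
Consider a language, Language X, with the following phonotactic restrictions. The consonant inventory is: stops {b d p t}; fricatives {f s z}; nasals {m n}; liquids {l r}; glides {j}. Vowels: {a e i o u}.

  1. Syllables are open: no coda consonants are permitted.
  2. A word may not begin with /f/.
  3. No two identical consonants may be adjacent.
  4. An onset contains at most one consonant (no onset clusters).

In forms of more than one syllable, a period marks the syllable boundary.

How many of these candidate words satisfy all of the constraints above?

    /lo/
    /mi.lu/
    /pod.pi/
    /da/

/lo/ — σ1 onset /l/, coda /∅/ ok → licit
/mi.lu/ — σ1 onset /m/, coda /∅/ ok; σ2 onset /l/, coda /∅/ ok → licit
/pod.pi/ — violates constraint 1: syllable 1 coda /d/ has 1 consonant (> 0) → illicit
/da/ — σ1 onset /d/, coda /∅/ ok → licit
Licit: /lo/, /mi.lu/, /da/ → 3.

3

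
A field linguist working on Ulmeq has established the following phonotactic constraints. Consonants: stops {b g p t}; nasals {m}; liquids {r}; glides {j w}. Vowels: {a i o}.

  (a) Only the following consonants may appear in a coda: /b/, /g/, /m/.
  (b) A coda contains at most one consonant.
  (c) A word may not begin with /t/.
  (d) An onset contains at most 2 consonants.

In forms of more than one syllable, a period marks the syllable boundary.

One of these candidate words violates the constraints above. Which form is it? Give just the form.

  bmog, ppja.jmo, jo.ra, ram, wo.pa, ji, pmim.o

bmog — σ1 onset /bm/ (2C), coda /g/ ok → well-formed
ppja.jmo — violates constraint (d): syllable 1 onset /ppj/ has 3 consonants (> 2) → ill-formed
jo.ra — σ1 onset /j/, coda /∅/ ok; σ2 onset /r/, coda /∅/ ok → well-formed
ram — σ1 onset /r/, coda /m/ ok → well-formed
wo.pa — σ1 onset /w/, coda /∅/ ok; σ2 onset /p/, coda /∅/ ok → well-formed
ji — σ1 onset /j/, coda /∅/ ok → well-formed
pmim.o — σ1 onset /pm/ (2C), coda /m/ ok; σ2 onset /∅/, coda /∅/ ok → well-formed

ppja.jmo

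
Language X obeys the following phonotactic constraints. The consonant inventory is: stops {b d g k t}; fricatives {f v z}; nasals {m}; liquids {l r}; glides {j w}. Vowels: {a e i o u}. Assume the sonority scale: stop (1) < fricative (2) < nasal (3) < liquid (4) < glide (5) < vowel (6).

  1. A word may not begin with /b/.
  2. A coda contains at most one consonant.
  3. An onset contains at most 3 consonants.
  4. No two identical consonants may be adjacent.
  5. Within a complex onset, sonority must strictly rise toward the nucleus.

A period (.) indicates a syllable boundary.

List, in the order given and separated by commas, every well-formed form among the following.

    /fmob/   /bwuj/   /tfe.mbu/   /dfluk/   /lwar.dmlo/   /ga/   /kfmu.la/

/fmob/ — σ1 onset /fm/ (2→3 rises), coda /b/ ok → well-formed
/bwuj/ — violates constraint 1: word begins with /b/ → ill-formed
/tfe.mbu/ — violates constraint 5: syllable 2 onset /mb/: /m/ (nasal, 3) → /b/ (stop, 1) does not rise → ill-formed
/dfluk/ — σ1 onset /dfl/ (1→2→4 rises), coda /k/ ok → well-formed
/lwar.dmlo/ — σ1 onset /lw/ (4→5 rises), coda /r/ ok; σ2 onset /dml/ (1→3→4 rises), coda /∅/ ok → well-formed
/ga/ — σ1 onset /g/, coda /∅/ ok → well-formed
/kfmu.la/ — σ1 onset /kfm/ (1→2→3 rises), coda /∅/ ok; σ2 onset /l/, coda /∅/ ok → well-formed

/fmob/, /dfluk/, /lwar.dmlo/, /ga/, /kfmu.la/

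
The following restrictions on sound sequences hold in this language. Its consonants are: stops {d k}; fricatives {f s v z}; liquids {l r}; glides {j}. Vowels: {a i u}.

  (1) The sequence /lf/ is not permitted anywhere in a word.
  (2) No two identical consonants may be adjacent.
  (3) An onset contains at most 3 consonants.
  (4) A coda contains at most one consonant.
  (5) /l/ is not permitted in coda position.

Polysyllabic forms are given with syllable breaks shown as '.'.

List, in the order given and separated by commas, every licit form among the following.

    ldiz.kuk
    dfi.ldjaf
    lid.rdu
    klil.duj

ldiz.kuk — σ1 onset /ld/ (2C), coda /z/ ok; σ2 onset /k/, coda /k/ ok → licit
dfi.ldjaf — σ1 onset /df/ (2C), coda /∅/ ok; σ2 onset /ldj/ (3C), coda /f/ ok → licit
lid.rdu — σ1 onset /l/, coda /d/ ok; σ2 onset /rd/ (2C), coda /∅/ ok → licit
klil.duj — violates constraint 5: syllable 1 coda contains /l/ → illicit

ldiz.kuk, dfi.ldjaf, lid.rdu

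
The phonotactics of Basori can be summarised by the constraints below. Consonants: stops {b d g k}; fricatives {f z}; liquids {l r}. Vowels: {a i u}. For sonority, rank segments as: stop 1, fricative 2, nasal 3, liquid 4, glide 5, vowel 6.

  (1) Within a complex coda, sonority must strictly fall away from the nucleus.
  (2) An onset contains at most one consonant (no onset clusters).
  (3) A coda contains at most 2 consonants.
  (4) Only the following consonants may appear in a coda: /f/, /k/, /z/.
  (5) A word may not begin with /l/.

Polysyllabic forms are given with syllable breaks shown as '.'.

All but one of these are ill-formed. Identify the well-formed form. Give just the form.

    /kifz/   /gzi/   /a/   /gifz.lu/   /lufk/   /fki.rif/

/kifz/ — violates constraint 1: syllable 1 coda /fz/: /f/ (fricative, 2) → /z/ (fricative, 2) does not fall → ill-formed
/gzi/ — violates constraint 2: syllable 1 onset /gz/ has 2 consonants (> 1) → ill-formed
/a/ — σ1 onset /∅/, coda /∅/ ok → well-formed
/gifz.lu/ — violates constraint 1: syllable 1 coda /fz/: /f/ (fricative, 2) → /z/ (fricative, 2) does not fall → ill-formed
/lufk/ — violates constraint 5: word begins with /l/ → ill-formed
/fki.rif/ — violates constraint 2: syllable 1 onset /fk/ has 2 consonants (> 1) → ill-formed

/a/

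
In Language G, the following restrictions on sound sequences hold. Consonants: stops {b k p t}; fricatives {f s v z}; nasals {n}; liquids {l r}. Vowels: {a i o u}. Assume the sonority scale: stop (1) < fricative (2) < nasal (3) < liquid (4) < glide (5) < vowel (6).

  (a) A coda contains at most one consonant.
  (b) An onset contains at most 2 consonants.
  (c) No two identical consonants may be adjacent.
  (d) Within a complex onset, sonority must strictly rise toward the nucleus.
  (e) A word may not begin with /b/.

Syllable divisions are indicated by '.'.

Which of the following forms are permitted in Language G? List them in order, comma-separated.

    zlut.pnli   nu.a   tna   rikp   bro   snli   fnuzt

nu.a, tna

zlut.pnli — violates constraint (b): syllable 2 onset /pnl/ has 3 consonants (> 2) → not permitted
nu.a — σ1 onset /n/, coda /∅/ ok; σ2 onset /∅/, coda /∅/ ok → permitted
tna — σ1 onset /tn/ (1→3 rises), coda /∅/ ok → permitted
rikp — violates constraint (a): syllable 1 coda /kp/ has 2 consonants (> 1) → not permitted
bro — violates constraint (e): word begins with /b/ → not permitted
snli — violates constraint (b): syllable 1 onset /snl/ has 3 consonants (> 2) → not permitted
fnuzt — violates constraint (a): syllable 1 coda /zt/ has 2 consonants (> 1) → not permitted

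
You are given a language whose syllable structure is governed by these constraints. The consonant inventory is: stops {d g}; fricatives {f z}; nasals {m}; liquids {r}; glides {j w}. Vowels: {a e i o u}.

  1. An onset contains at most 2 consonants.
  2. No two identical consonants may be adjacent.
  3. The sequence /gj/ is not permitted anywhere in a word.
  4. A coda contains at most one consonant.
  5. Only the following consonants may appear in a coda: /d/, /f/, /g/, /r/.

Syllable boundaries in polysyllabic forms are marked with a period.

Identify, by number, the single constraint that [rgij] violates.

[rgij]: syllable 1 coda contains /j/, which is not a licensed coda consonant.
This is a violation of constraint 5: "Only the following consonants may appear in a coda: /d/, /f/, /g/, /r/."
The remaining constraints (1, 2, 3, 4) are satisfied.

5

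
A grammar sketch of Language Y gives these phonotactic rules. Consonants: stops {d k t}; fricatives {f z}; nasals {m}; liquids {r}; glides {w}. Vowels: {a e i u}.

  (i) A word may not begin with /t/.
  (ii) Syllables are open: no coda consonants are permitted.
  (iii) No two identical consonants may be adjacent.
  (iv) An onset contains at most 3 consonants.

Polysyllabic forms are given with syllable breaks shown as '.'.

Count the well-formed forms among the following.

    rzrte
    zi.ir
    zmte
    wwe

rzrte — violates constraint (iv): syllable 1 onset /rzrt/ has 4 consonants (> 3) → ill-formed
zi.ir — violates constraint (ii): syllable 2 coda /r/ has 1 consonant (> 0) → ill-formed
zmte — σ1 onset /zmt/ (3C), coda /∅/ ok → well-formed
wwe — violates constraint (iii): adjacent identical consonants /ww/ → ill-formed
Well-formed: zmte → 1.

1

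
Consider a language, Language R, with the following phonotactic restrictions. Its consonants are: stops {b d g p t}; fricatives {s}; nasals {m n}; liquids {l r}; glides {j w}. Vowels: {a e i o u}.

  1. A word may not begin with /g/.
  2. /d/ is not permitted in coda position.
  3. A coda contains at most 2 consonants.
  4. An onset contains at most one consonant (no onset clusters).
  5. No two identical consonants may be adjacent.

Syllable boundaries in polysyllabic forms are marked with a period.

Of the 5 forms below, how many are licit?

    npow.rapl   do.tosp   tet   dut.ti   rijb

3

npow.rapl — violates constraint 4: syllable 1 onset /np/ has 2 consonants (> 1) → illicit
do.tosp — σ1 onset /d/, coda /∅/ ok; σ2 onset /t/, coda /sp/ (2C) ok → licit
tet — σ1 onset /t/, coda /t/ ok → licit
dut.ti — violates constraint 5: adjacent identical consonants /tt/ → illicit
rijb — σ1 onset /r/, coda /jb/ (2C) ok → licit
Licit: do.tosp, tet, rijb → 3.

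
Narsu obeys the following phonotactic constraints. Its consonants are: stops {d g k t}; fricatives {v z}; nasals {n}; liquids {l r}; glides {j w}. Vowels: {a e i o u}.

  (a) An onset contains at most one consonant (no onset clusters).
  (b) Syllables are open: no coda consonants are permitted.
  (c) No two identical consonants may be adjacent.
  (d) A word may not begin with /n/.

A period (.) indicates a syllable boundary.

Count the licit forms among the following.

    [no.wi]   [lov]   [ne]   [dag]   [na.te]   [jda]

[no.wi] — violates constraint (d): word begins with /n/ → illicit
[lov] — violates constraint (b): syllable 1 coda /v/ has 1 consonant (> 0) → illicit
[ne] — violates constraint (d): word begins with /n/ → illicit
[dag] — violates constraint (b): syllable 1 coda /g/ has 1 consonant (> 0) → illicit
[na.te] — violates constraint (d): word begins with /n/ → illicit
[jda] — violates constraint (a): syllable 1 onset /jd/ has 2 consonants (> 1) → illicit
No form is licit → 0.

0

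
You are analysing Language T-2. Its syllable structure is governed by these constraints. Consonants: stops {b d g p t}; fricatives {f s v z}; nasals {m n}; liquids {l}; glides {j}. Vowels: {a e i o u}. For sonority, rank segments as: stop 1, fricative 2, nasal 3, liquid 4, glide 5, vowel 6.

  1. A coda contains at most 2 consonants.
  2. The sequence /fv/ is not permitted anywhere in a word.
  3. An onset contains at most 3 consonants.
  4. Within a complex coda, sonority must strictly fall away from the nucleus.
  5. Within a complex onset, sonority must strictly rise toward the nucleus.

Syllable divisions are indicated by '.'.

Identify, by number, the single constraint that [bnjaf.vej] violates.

2

[bnjaf.vej]: contains banned sequence /fv/.
This is a violation of constraint 2: "The sequence /fv/ is not permitted anywhere in a word."
The remaining constraints (1, 3, 4, 5) are satisfied.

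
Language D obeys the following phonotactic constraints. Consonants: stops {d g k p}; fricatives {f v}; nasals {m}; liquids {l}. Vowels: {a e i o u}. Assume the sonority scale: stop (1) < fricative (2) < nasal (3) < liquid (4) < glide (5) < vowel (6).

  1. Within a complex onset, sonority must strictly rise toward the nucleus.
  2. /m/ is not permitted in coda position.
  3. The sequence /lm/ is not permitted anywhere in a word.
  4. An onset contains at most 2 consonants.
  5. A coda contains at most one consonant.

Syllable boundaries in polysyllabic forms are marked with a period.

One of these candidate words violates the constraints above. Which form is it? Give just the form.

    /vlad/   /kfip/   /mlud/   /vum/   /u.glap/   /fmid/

/vum/

/vlad/ — σ1 onset /vl/ (2→4 rises), coda /d/ ok → permitted
/kfip/ — σ1 onset /kf/ (1→2 rises), coda /p/ ok → permitted
/mlud/ — σ1 onset /ml/ (3→4 rises), coda /d/ ok → permitted
/vum/ — violates constraint 2: syllable 1 coda contains /m/ → not permitted
/u.glap/ — σ1 onset /∅/, coda /∅/ ok; σ2 onset /gl/ (1→4 rises), coda /p/ ok → permitted
/fmid/ — σ1 onset /fm/ (2→3 rises), coda /d/ ok → permitted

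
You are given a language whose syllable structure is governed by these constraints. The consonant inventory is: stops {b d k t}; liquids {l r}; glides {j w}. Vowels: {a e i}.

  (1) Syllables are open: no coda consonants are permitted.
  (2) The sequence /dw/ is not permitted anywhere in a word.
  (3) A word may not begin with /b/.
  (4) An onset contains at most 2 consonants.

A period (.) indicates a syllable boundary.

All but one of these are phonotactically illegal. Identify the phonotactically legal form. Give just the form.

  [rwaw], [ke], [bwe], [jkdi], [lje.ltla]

[ke]

[rwaw] — violates constraint 1: syllable 1 coda /w/ has 1 consonant (> 0) → phonotactically illegal
[ke] — σ1 onset /k/, coda /∅/ ok → phonotactically legal
[bwe] — violates constraint 3: word begins with /b/ → phonotactically illegal
[jkdi] — violates constraint 4: syllable 1 onset /jkd/ has 3 consonants (> 2) → phonotactically illegal
[lje.ltla] — violates constraint 4: syllable 2 onset /ltl/ has 3 consonants (> 2) → phonotactically illegal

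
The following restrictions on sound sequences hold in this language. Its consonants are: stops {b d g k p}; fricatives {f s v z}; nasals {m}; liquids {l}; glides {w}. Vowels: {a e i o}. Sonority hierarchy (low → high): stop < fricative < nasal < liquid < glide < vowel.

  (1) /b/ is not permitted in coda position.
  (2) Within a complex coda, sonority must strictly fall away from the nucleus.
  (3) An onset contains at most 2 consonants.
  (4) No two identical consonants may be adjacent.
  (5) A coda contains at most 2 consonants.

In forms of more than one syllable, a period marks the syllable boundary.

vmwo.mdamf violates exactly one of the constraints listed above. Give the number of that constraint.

3

vmwo.mdamf: syllable 1 onset /vmw/ has 3 consonants (> 2).
This is a violation of constraint 3: "An onset contains at most 2 consonants."
The remaining constraints (1, 2, 4, 5) are satisfied.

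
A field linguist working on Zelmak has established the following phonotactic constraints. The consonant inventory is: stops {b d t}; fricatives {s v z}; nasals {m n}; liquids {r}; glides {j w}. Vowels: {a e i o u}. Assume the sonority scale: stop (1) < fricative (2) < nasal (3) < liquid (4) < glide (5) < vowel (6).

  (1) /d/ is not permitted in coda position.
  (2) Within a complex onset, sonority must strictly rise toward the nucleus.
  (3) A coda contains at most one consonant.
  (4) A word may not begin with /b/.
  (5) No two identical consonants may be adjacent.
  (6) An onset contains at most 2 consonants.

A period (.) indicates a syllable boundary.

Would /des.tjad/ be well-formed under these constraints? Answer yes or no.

no

/des.tjad/ — violates constraint 1: syllable 2 coda contains /d/ → ill-formed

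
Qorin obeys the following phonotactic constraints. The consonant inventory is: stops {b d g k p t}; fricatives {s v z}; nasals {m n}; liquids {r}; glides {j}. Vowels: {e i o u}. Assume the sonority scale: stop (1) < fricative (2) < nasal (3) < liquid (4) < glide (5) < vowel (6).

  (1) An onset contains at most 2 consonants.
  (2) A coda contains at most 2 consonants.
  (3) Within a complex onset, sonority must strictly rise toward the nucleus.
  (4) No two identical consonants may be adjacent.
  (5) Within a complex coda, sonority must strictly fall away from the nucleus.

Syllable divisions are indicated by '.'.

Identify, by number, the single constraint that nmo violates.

nmo: syllable 1 onset /nm/: /n/ (nasal, 3) → /m/ (nasal, 3) does not rise.
This is a violation of constraint 3: "Within a complex onset, sonority must strictly rise toward the nucleus."
The remaining constraints (1, 2, 4, 5) are satisfied.

3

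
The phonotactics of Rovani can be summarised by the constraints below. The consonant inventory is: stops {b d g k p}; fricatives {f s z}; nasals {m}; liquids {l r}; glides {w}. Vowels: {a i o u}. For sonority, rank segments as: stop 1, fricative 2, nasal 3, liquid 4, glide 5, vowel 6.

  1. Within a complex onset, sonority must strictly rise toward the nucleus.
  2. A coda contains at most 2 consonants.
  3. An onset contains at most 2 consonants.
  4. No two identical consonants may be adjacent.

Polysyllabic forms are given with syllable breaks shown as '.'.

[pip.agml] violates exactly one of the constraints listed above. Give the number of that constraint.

2

[pip.agml]: syllable 2 coda /gml/ has 3 consonants (> 2).
This is a violation of constraint 2: "A coda contains at most 2 consonants."
The remaining constraints (1, 3, 4) are satisfied.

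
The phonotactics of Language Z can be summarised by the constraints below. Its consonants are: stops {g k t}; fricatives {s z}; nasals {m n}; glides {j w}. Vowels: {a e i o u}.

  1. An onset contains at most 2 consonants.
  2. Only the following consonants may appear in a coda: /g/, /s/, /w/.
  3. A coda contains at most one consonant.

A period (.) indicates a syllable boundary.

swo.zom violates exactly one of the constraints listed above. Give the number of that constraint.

swo.zom: syllable 2 coda contains /m/, which is not a licensed coda consonant.
This is a violation of constraint 2: "Only the following consonants may appear in a coda: /g/, /s/, /w/."
The remaining constraints (1, 3) are satisfied.

2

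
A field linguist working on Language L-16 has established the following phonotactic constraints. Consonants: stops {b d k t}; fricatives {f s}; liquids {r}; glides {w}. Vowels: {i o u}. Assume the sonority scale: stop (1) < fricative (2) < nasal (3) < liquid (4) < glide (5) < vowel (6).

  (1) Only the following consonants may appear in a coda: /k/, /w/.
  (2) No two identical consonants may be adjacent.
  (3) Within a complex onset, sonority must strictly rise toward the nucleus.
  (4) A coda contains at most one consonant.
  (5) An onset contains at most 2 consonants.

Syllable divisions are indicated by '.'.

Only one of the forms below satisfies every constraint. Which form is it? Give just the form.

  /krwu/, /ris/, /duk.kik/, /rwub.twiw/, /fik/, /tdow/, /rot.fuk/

/fik/

/krwu/ — violates constraint 5: syllable 1 onset /krw/ has 3 consonants (> 2) → phonotactically illegal
/ris/ — violates constraint 1: syllable 1 coda contains /s/, which is not a licensed coda consonant → phonotactically illegal
/duk.kik/ — violates constraint 2: adjacent identical consonants /kk/ → phonotactically illegal
/rwub.twiw/ — violates constraint 1: syllable 1 coda contains /b/, which is not a licensed coda consonant → phonotactically illegal
/fik/ — σ1 onset /f/, coda /k/ ok → phonotactically legal
/tdow/ — violates constraint 3: syllable 1 onset /td/: /t/ (stop, 1) → /d/ (stop, 1) does not rise → phonotactically illegal
/rot.fuk/ — violates constraint 1: syllable 1 coda contains /t/, which is not a licensed coda consonant → phonotactically illegal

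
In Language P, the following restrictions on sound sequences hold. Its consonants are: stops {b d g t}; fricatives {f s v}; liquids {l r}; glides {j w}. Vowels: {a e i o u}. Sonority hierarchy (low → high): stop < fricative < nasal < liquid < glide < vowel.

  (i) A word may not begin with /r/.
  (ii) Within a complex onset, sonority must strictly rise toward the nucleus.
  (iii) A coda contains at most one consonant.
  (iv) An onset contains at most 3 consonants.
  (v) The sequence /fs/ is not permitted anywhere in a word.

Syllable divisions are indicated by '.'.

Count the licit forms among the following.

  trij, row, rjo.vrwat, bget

1

trij — σ1 onset /tr/ (1→4 rises), coda /j/ ok → licit
row — violates constraint (i): word begins with /r/ → illicit
rjo.vrwat — violates constraint (i): word begins with /r/ → illicit
bget — violates constraint (ii): syllable 1 onset /bg/: /b/ (stop, 1) → /g/ (stop, 1) does not rise → illicit
Licit: trij → 1.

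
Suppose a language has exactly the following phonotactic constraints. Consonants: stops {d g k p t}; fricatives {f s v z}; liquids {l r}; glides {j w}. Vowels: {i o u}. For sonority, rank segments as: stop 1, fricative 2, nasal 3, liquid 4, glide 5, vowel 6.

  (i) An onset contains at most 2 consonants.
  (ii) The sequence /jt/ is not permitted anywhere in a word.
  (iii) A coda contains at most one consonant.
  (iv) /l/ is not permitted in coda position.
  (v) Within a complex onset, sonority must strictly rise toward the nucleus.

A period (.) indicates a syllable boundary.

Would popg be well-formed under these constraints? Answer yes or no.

no

popg — violates constraint (iii): syllable 1 coda /pg/ has 2 consonants (> 1) → ill-formed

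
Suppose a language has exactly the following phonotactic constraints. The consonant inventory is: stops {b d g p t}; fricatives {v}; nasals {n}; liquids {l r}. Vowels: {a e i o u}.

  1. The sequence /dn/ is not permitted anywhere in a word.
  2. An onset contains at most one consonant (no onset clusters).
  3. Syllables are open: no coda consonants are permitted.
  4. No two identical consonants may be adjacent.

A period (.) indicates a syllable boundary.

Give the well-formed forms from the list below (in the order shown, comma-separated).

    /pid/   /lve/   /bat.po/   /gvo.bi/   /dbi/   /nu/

/pid/ — violates constraint 3: syllable 1 coda /d/ has 1 consonant (> 0) → ill-formed
/lve/ — violates constraint 2: syllable 1 onset /lv/ has 2 consonants (> 1) → ill-formed
/bat.po/ — violates constraint 3: syllable 1 coda /t/ has 1 consonant (> 0) → ill-formed
/gvo.bi/ — violates constraint 2: syllable 1 onset /gv/ has 2 consonants (> 1) → ill-formed
/dbi/ — violates constraint 2: syllable 1 onset /db/ has 2 consonants (> 1) → ill-formed
/nu/ — σ1 onset /n/, coda /∅/ ok → well-formed

/nu/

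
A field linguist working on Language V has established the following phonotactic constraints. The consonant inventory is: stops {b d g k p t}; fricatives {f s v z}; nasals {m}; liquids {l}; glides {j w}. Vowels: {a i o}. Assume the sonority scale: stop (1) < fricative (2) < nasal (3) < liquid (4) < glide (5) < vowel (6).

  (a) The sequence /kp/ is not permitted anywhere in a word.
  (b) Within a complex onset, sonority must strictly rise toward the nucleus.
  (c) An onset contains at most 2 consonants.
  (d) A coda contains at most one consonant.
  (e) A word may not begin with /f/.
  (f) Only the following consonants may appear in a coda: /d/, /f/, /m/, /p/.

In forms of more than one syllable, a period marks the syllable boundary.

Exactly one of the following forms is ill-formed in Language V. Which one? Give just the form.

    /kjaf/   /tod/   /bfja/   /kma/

/kjaf/ — σ1 onset /kj/ (1→5 rises), coda /f/ ok → well-formed
/tod/ — σ1 onset /t/, coda /d/ ok → well-formed
/bfja/ — violates constraint (c): syllable 1 onset /bfj/ has 3 consonants (> 2) → ill-formed
/kma/ — σ1 onset /km/ (1→3 rises), coda /∅/ ok → well-formed

/bfja/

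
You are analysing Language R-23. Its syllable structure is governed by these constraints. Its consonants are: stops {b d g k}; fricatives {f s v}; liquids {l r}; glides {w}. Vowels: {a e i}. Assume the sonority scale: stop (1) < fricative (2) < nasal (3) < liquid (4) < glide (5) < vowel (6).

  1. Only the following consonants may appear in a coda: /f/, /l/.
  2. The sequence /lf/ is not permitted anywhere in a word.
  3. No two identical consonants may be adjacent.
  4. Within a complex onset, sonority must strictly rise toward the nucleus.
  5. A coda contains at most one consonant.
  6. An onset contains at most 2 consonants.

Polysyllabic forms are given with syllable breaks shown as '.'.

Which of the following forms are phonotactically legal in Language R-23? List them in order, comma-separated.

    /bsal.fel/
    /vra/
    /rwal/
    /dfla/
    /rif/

/bsal.fel/ — violates constraint 2: contains banned sequence /lf/ → phonotactically illegal
/vra/ — σ1 onset /vr/ (2→4 rises), coda /∅/ ok → phonotactically legal
/rwal/ — σ1 onset /rw/ (4→5 rises), coda /l/ ok → phonotactically legal
/dfla/ — violates constraint 6: syllable 1 onset /dfl/ has 3 consonants (> 2) → phonotactically illegal
/rif/ — σ1 onset /r/, coda /f/ ok → phonotactically legal

/vra/, /rwal/, /rif/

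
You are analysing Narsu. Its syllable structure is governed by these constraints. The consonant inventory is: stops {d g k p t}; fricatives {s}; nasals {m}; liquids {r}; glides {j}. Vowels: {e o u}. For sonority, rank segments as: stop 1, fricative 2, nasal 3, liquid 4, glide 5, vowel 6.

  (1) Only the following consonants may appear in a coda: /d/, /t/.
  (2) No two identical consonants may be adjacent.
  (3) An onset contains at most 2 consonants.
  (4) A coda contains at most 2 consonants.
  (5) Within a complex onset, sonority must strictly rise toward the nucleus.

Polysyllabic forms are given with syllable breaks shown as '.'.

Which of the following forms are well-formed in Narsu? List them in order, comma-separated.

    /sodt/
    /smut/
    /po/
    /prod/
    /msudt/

/sodt/ — σ1 onset /s/, coda /dt/ (2C) ok → well-formed
/smut/ — σ1 onset /sm/ (2→3 rises), coda /t/ ok → well-formed
/po/ — σ1 onset /p/, coda /∅/ ok → well-formed
/prod/ — σ1 onset /pr/ (1→4 rises), coda /d/ ok → well-formed
/msudt/ — violates constraint 5: syllable 1 onset /ms/: /m/ (nasal, 3) → /s/ (fricative, 2) does not rise → ill-formed

/sodt/, /smut/, /po/, /prod/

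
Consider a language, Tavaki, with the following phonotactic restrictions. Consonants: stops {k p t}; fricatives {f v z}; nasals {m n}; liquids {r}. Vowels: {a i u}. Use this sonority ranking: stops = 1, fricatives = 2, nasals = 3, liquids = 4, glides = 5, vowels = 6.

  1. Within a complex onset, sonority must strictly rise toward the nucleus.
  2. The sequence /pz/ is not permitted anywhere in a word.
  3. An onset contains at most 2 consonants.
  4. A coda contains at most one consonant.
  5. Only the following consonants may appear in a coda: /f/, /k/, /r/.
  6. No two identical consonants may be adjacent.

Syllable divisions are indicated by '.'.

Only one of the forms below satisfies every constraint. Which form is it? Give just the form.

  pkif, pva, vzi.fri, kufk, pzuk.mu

pva

pkif — violates constraint 1: syllable 1 onset /pk/: /p/ (stop, 1) → /k/ (stop, 1) does not rise → not permitted
pva — σ1 onset /pv/ (1→2 rises), coda /∅/ ok → permitted
vzi.fri — violates constraint 1: syllable 1 onset /vz/: /v/ (fricative, 2) → /z/ (fricative, 2) does not rise → not permitted
kufk — violates constraint 4: syllable 1 coda /fk/ has 2 consonants (> 1) → not permitted
pzuk.mu — violates constraint 2: contains banned sequence /pz/ → not permitted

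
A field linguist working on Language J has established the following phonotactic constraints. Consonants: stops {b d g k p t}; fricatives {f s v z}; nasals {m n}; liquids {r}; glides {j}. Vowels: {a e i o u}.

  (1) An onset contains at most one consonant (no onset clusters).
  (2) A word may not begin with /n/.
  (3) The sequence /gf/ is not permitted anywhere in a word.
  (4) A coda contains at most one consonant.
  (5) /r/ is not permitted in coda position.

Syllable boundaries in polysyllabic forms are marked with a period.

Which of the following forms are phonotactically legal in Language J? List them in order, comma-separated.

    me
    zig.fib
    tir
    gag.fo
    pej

me — σ1 onset /m/, coda /∅/ ok → phonotactically legal
zig.fib — violates constraint 3: contains banned sequence /gf/ → phonotactically illegal
tir — violates constraint 5: syllable 1 coda contains /r/ → phonotactically illegal
gag.fo — violates constraint 3: contains banned sequence /gf/ → phonotactically illegal
pej — σ1 onset /p/, coda /j/ ok → phonotactically legal

me, pej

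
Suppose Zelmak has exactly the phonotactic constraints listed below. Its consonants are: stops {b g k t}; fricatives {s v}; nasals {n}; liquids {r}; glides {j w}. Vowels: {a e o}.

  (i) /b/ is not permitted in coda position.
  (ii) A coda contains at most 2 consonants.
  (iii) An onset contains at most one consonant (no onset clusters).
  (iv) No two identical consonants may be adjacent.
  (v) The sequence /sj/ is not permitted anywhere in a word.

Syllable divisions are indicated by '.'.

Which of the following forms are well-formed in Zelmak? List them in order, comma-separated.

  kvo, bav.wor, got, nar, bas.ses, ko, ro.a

bav.wor, got, nar, ko, ro.a

kvo — violates constraint (iii): syllable 1 onset /kv/ has 2 consonants (> 1) → ill-formed
bav.wor — σ1 onset /b/, coda /v/ ok; σ2 onset /w/, coda /r/ ok → well-formed
got — σ1 onset /g/, coda /t/ ok → well-formed
nar — σ1 onset /n/, coda /r/ ok → well-formed
bas.ses — violates constraint (iv): adjacent identical consonants /ss/ → ill-formed
ko — σ1 onset /k/, coda /∅/ ok → well-formed
ro.a — σ1 onset /r/, coda /∅/ ok; σ2 onset /∅/, coda /∅/ ok → well-formed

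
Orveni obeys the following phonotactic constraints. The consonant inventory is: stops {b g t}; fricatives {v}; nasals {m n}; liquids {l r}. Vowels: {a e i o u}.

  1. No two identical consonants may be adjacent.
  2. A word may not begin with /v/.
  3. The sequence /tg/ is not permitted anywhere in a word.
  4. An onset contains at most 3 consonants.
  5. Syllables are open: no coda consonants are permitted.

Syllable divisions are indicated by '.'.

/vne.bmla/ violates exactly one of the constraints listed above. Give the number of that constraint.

2

/vne.bmla/: word begins with /v/.
This is a violation of constraint 2: "A word may not begin with /v/."
The remaining constraints (1, 3, 4, 5) are satisfied.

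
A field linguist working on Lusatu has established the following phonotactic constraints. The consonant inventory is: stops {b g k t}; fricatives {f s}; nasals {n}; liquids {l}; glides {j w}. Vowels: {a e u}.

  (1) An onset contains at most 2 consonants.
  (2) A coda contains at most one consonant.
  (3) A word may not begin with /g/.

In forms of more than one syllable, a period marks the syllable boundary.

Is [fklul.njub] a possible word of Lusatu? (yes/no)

[fklul.njub] — violates constraint 1: syllable 1 onset /fkl/ has 3 consonants (> 2) → not permitted

no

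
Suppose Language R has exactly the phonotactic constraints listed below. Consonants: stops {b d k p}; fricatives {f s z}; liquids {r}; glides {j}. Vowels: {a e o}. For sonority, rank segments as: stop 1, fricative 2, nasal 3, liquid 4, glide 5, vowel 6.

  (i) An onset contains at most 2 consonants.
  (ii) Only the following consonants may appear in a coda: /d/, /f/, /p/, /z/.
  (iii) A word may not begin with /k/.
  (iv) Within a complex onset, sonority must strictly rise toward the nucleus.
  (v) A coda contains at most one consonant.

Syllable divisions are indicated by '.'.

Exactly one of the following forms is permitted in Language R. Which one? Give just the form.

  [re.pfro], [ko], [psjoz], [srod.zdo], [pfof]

[re.pfro] — violates constraint (i): syllable 2 onset /pfr/ has 3 consonants (> 2) → not permitted
[ko] — violates constraint (iii): word begins with /k/ → not permitted
[psjoz] — violates constraint (i): syllable 1 onset /psj/ has 3 consonants (> 2) → not permitted
[srod.zdo] — violates constraint (iv): syllable 2 onset /zd/: /z/ (fricative, 2) → /d/ (stop, 1) does not rise → not permitted
[pfof] — σ1 onset /pf/ (1→2 rises), coda /f/ ok → permitted

[pfof]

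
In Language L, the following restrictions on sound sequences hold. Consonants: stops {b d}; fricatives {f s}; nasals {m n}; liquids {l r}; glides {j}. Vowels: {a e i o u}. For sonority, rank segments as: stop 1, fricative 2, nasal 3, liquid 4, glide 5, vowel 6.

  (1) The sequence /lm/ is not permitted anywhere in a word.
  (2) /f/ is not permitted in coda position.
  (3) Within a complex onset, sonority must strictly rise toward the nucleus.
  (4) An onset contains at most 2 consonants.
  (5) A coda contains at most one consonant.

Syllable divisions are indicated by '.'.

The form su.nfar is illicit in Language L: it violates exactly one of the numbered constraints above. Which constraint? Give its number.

3

su.nfar: syllable 2 onset /nf/: /n/ (nasal, 3) → /f/ (fricative, 2) does not rise.
This is a violation of constraint 3: "Within a complex onset, sonority must strictly rise toward the nucleus."
The remaining constraints (1, 2, 4, 5) are satisfied.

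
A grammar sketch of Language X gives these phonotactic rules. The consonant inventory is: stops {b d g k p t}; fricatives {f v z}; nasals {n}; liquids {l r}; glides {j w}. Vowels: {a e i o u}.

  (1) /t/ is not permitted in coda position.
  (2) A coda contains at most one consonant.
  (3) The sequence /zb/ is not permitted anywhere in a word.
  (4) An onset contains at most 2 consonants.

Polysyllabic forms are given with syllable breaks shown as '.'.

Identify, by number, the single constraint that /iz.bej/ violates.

3

/iz.bej/: contains banned sequence /zb/.
This is a violation of constraint 3: "The sequence /zb/ is not permitted anywhere in a word."
The remaining constraints (1, 2, 4) are satisfied.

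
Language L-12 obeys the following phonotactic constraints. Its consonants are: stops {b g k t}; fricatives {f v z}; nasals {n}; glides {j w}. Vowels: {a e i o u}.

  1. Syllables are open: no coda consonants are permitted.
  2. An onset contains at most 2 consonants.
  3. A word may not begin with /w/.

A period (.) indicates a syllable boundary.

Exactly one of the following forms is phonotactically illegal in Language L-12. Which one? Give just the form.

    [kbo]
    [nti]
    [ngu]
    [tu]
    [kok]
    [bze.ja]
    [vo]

[kbo] — σ1 onset /kb/ (2C), coda /∅/ ok → phonotactically legal
[nti] — σ1 onset /nt/ (2C), coda /∅/ ok → phonotactically legal
[ngu] — σ1 onset /ng/ (2C), coda /∅/ ok → phonotactically legal
[tu] — σ1 onset /t/, coda /∅/ ok → phonotactically legal
[kok] — violates constraint 1: syllable 1 coda /k/ has 1 consonant (> 0) → phonotactically illegal
[bze.ja] — σ1 onset /bz/ (2C), coda /∅/ ok; σ2 onset /j/, coda /∅/ ok → phonotactically legal
[vo] — σ1 onset /v/, coda /∅/ ok → phonotactically legal

[kok]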